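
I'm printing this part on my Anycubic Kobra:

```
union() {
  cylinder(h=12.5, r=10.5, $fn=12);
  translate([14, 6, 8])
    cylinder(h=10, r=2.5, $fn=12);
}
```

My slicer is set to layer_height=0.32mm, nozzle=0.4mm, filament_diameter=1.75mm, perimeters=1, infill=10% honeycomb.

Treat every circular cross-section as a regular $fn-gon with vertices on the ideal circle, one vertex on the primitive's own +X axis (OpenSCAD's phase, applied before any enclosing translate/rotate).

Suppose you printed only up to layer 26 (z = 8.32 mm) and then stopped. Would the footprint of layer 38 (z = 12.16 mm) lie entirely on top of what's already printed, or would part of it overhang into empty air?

Compare the two slices. At z = 8.32: the r=10.5 cylinder gives a regular 12-gon of circumradius 10.5 (constant along its height) (area = (12/2)·10.500²·sin(360°/12) = 330.75 mm²); the r=2.5 cylinder at (14, 6) gives a regular 12-gon of circumradius 2.5 (constant along its height) (area = (12/2)·2.500²·sin(360°/12) = 18.75 mm²); Taking the union: the 2 present regions are separate (no shared area or edge), so areas and boundary lengths simply add and each stays a separate island — area = 349.50 mm². At z = 12.16: the r=10.5 cylinder contributes a regular 12-gon of circumradius 10.5 (area = (12/2)·10.500²·sin(360°/12) = 330.75 mm²); the r=2.5 cylinder at (14, 6) gives a regular 12-gon of circumradius 2.5 (constant along its height) (area = (12/2)·2.500²·sin(360°/12) = 18.75 mm²); Combining (union): the 2 present regions are separate (no shared area or edge), so areas and boundary lengths simply add and each stays a separate island — area = 349.50 mm². Checking containment: the cross-section at z = 12.16 is a subset of the cross-section at z = 8.32.

entirely on top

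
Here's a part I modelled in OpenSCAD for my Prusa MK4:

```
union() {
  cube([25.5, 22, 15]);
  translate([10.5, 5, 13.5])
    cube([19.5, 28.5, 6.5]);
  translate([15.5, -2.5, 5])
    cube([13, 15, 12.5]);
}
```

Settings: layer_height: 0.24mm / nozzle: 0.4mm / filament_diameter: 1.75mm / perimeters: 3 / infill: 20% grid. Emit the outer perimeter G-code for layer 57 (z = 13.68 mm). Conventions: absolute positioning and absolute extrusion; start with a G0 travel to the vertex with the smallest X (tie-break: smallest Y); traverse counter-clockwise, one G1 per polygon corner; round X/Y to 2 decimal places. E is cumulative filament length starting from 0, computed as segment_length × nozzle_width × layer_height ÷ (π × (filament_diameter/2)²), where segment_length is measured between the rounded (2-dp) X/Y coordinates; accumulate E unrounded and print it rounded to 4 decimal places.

G0 X0.00 Y0.00 Z13.68
G1 X15.50 Y0.00 E0.6186
G1 X15.50 Y-2.50 E0.7184
G1 X28.50 Y-2.50 E1.2373
G1 X28.50 Y5.00 E1.5366
G1 X30.00 Y5.00 E1.5965
G1 X30.00 Y33.50 E2.7340
G1 X10.50 Y33.50 E3.5123
G1 X10.50 Y22.00 E3.9713
G1 X0.00 Y22.00 E4.3903
G1 X0.00 Y0.00 E5.2684

At z = 13.68 mm: the cube is present — its section is the full 25.5×22 rectangle; the cube at (10.5, 5) (footprint 19.5×28.5) is included at this height; the 13×15 cube at (15.5, -2.5) contributes its full rectangle; Taking the union: the regions partially overlap (shared area 402.50 mm²), so overlapping operands fuse into one piece — 1 connected region. The outline is a single polygon with 10 vertices. Extrusion per mm of travel: 0.4 × 0.24 / (π × 0.875²) = 0.039912. Accumulating E over each segment gives final E = 5.2684.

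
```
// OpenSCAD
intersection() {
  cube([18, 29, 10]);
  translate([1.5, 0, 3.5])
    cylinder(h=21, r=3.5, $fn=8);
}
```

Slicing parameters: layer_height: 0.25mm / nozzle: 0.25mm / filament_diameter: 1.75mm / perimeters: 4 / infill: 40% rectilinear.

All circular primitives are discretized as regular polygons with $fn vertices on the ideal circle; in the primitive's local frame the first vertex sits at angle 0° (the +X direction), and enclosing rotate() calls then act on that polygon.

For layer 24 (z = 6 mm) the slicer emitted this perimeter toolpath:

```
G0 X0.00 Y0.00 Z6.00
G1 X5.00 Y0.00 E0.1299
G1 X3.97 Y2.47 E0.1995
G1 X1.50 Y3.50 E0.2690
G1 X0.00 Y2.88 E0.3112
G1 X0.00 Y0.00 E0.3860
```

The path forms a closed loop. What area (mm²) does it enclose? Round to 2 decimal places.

13.43 mm²

Apply the shoelace formula to the sequence of (X, Y) vertices; enclosed area = 13.43 mm².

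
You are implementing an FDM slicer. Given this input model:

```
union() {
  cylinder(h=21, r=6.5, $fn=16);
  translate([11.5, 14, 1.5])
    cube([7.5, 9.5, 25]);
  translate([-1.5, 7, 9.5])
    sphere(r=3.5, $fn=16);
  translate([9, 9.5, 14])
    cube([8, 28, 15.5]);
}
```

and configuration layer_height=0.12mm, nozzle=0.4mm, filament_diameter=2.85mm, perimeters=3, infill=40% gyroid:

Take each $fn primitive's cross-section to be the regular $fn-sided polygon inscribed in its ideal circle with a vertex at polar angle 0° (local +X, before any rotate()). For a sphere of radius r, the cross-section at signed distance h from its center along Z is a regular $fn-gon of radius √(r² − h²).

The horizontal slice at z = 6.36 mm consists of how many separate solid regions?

2

At z = 6.36 mm: the r=6.5 cylinder gives a regular 16-gon of circumradius 6.5 (constant along its height); the cube at (11.5, 14) is present — its section is the full 7.5×9.5 rectangle; the sphere at (-1.5, 7): section is a regular 16-gon, circumradius = √(r²−h²) = √(3.5²−3.14²) = 1.546; the cube at (9, 9.5) does not reach this height (z outside [14, 29.5]); Combining (union): the regions partially overlap (shared area 1.38 mm²), so overlapping operands fuse into one piece — 2 connected regions. The result has 2 disconnected regions.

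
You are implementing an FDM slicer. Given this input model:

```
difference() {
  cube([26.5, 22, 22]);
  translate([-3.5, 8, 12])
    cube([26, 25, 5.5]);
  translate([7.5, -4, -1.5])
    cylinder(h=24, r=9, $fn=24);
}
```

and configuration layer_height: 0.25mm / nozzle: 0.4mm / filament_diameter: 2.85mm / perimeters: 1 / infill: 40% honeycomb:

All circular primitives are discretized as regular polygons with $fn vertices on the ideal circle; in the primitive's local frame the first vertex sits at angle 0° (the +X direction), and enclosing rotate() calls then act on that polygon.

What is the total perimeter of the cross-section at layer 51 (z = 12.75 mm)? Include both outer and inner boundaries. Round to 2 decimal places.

99.47 mm

At z = 12.75 mm: the cube (footprint 26.5×22) is included at this height (perimeter 97.00 mm); the 26×25 cube at (-3.5, 8) contributes its full rectangle (perimeter 102.00 mm); the r=9 cylinder at (7.5, -4) contributes a regular 24-gon of circumradius 9 (perimeter = 2·24·9.000·sin(180°/24) = 56.39 mm); Taking the first minus the rest: starting from the 26.5×22 cube, the 26×25 cube at (-3.5, 8) partially overlaps it — only the 315.00 mm² overlap (of its 650.00 mm²) is removed, clipping the outline; the r=9 cylinder at (7.5, -4) partially overlaps it — only the 56.43 mm² overlap (of its 251.57 mm²) is removed, clipping the outline — boundary = 99.47 mm. Overall, the cross-section is a single solid region. Total boundary length (outer) = 99.47 mm.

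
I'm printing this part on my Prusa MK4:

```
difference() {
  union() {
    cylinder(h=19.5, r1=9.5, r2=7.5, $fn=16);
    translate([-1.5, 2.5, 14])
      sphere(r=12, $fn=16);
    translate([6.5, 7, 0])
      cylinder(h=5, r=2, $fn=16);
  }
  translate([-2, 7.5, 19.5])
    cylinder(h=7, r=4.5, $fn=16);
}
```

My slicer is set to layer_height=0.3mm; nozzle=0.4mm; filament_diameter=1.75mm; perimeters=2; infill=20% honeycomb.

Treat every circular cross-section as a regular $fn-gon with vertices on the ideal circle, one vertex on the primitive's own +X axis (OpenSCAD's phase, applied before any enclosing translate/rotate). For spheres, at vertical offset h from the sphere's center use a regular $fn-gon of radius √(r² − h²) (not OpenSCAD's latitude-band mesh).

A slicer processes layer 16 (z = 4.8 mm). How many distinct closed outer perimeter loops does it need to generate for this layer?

At z = 4.8 mm: the cone contributes a regular 16-gon of circumradius 9.008 (interpolated between r1=9.5 and r2=7.5 at t=0.246); the r=12 sphere at (-1.5, 2.5) contributes a regular 16-gon of circumradius √(12²−9.2²) = 7.705; the r=2 cylinder at (6.5, 7) contributes a regular 16-gon of circumradius 2; Taking the union: the regions partially overlap (shared area 165.73 mm²), so overlapping operands fuse into one piece — 1 connected region; the cylinder at (-2, 7.5) does not reach this height (z outside [19.5, 26.5]); After the difference (first − rest): none of the subtracted shapes is present at this height, so the result so far is unchanged — 1 connected region. The result has 1 disconnected region.

1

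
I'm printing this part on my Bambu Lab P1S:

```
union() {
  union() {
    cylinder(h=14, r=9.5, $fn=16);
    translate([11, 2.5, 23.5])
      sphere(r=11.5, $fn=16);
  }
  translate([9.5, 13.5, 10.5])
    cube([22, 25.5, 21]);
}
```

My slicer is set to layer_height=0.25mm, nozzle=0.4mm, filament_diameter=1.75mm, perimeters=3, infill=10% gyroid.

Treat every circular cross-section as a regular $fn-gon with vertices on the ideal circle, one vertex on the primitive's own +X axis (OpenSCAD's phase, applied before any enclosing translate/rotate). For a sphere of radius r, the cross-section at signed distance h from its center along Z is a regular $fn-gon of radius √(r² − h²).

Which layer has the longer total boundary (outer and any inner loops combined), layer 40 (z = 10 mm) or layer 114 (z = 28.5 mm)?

layer 114 (z = 28.5 mm)

Layer 40 (z = 10): the r=9.5 cylinder contributes a regular 16-gon of circumradius 9.5 (perimeter = 2·16·9.500·sin(180°/16) = 59.31 mm); the sphere at (11, 2.5) does not reach this height (|z−center|=13.500 > r=11.5); Merging all regions: only the r=9.5 cylinder is present, so the union is just that shape — boundary = 59.31 mm; the cube at (9.5, 13.5) does not reach this height (z outside [10.5, 31.5]); Taking the union: only the result so far is present, so the union is just that shape — boundary = 59.31 mm. So its perimeter = 59.31 mm. Layer 114 (z = 28.5): the cylinder is absent (z outside [0, 14]); the r=11.5 sphere at (11, 2.5) slices to a regular 16-gon of circumradius 10.356 (√(r²−h²) with h=5 from center) (perimeter = 2·16·10.356·sin(180°/16) = 64.65 mm); Merging all regions: only the r=11.5 sphere at (11, 2.5) is present, so the union is just that shape — boundary = 64.65 mm; the 22×25.5 cube at (9.5, 13.5) contributes its full rectangle (perimeter 95.00 mm); Merging all regions: the 2 present regions are separate (no shared area or edge), so areas and boundary lengths simply add and each stays a separate island — boundary = 159.65 mm. So its perimeter = 159.65 mm. Layer 114 is larger (159.65 vs 59.31 mm).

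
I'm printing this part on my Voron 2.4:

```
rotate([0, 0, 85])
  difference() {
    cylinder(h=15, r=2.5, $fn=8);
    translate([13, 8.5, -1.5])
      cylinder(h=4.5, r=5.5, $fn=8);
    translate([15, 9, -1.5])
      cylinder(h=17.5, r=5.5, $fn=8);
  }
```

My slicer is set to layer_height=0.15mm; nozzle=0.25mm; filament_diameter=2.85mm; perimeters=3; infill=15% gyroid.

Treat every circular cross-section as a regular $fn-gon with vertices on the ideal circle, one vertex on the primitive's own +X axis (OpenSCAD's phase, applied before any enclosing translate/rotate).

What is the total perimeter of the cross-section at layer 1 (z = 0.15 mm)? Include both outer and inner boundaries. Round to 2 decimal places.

At z = 0.15 mm: the r=2.5 cylinder contributes a regular 8-gon of circumradius 2.5 (perimeter = 2·8·2.500·sin(180°/8) = 15.31 mm); the r=5.5 cylinder at (13, 8.5) gives a regular 8-gon of circumradius 5.5 (constant along its height) (perimeter = 2·8·5.500·sin(180°/8) = 33.68 mm); the r=5.5 cylinder at (15, 9) gives a regular 8-gon of circumradius 5.5 (constant along its height) (perimeter = 2·8·5.500·sin(180°/8) = 33.68 mm); Subtracting the remaining from the first: starting from the r=2.5 cylinder, the r=5.5 cylinder at (13, 8.5) misses the remaining region (no effect); the r=5.5 cylinder at (15, 9) misses the remaining region (no effect) — boundary = 15.31 mm; (rotated 85° about Z; rotation is an isometry so areas/perimeters/island counts are preserved). Overall, the cross-section is a single solid region. Total boundary length (outer) = 15.31 mm.

15.31 mm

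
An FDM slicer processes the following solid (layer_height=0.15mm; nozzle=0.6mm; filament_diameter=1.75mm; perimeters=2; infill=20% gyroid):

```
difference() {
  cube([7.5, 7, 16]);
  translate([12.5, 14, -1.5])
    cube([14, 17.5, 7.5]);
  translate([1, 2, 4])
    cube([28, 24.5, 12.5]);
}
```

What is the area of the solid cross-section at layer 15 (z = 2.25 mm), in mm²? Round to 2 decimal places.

52.50 mm²

At z = 2.25 mm: the cube is present — its section is the full 7.5×7 rectangle (area 52.50 mm²); the cube at (12.5, 14) (footprint 14×17.5) is included at this height (area 245.00 mm²); the cube at (1, 2) is absent (z outside [4, 16.5]); After the difference (first − rest): starting from the 7.5×7 cube (52.50 mm²), the 14×17.5 cube at (12.5, 14) misses the remaining region (no effect) — area = 52.50 mm². Overall, the cross-section is a single solid region. Net area = 52.50 mm².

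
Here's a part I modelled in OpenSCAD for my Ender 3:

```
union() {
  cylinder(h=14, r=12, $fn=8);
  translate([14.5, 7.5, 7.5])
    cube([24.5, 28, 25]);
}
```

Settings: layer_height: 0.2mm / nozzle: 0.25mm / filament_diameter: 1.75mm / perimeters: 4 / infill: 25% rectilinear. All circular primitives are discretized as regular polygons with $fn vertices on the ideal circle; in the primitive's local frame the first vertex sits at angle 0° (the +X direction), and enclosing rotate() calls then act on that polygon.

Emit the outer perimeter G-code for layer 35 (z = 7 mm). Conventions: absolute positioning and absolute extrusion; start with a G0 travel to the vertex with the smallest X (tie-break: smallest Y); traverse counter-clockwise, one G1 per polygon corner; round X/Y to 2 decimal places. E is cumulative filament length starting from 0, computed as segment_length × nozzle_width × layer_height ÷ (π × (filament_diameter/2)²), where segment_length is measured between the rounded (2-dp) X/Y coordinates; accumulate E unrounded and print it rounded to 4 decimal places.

At z = 7 mm: the r=12 cylinder gives a regular 8-gon of circumradius 12 (constant along its height); the cube at (14.5, 7.5) does not reach this height (z outside [7.5, 32.5]); Taking the union: only the r=12 cylinder is present, so the union is just that shape — 1 connected region. The outline is a single polygon with 8 vertices. Extrusion per mm of travel: 0.25 × 0.2 / (π × 0.875²) = 0.020788. Accumulating E over each segment gives final E = 1.5278.

G0 X-12.00 Y0.00 Z7.00
G1 X-8.49 Y-8.49 E0.1910
G1 X0.00 Y-12.00 E0.3819
G1 X8.49 Y-8.49 E0.5729
G1 X12.00 Y0.00 E0.7639
G1 X8.49 Y8.49 E0.9549
G1 X0.00 Y12.00 E1.1458
G1 X-8.49 Y8.49 E1.3368
G1 X-12.00 Y0.00 E1.5278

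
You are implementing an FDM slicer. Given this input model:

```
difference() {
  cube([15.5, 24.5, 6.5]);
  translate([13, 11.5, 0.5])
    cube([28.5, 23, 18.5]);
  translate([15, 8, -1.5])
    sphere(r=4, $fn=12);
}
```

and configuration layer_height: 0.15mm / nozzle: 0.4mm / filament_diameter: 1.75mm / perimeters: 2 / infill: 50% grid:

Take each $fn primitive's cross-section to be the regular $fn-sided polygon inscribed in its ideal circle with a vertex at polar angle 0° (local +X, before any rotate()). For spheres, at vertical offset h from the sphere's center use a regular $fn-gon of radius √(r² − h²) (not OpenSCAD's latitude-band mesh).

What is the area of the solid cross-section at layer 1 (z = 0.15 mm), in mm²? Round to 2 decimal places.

356.26 mm²

At z = 0.15 mm: the cube is present — its section is the full 15.5×24.5 rectangle (area 379.75 mm²); the cube at (13, 11.5) is absent (z outside [0.5, 19]); the r=4 sphere at (15, 8) slices to a regular 12-gon of circumradius 3.644 (√(r²−h²) with h=1.65 from center) (area = (12/2)·3.644²·sin(360°/12) = 39.83 mm²); Taking the first minus the rest: starting from the 15.5×24.5 cube (379.75 mm²), the r=4 sphere at (15, 8) partially overlaps it — only the 23.49 mm² overlap (of its 39.83 mm²) is removed, clipping the outline — area = 356.26 mm². Overall, the cross-section is a single solid region. Net area = 356.26 mm².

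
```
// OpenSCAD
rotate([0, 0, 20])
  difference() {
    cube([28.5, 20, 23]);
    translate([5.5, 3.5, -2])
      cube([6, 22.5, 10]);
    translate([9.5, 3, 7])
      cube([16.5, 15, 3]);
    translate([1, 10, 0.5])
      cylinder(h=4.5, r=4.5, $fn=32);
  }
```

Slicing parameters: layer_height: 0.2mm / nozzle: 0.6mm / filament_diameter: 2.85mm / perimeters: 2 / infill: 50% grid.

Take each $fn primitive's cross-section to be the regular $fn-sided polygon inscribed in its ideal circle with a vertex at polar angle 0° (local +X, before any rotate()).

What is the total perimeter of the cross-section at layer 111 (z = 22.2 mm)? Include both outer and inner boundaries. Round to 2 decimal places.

97.00 mm

At z = 22.2 mm: the cube is present — its section is the full 28.5×20 rectangle (perimeter 97.00 mm); the cube at (5.5, 3.5) does not reach this height (z outside [-2, 8]); the cube at (9.5, 3) is not intersected at this z (z outside [7, 10]); the cylinder at (1, 10) is absent (z outside [0.5, 5]); Taking the first minus the rest: none of the subtracted shapes is present at this height, so the 28.5×20 cube is unchanged — boundary = 97.00 mm; (whole slice rotated 20° about Z — lengths, areas and connectivity unchanged). Overall, the cross-section is a single solid region. Total boundary length (outer) = 97.00 mm.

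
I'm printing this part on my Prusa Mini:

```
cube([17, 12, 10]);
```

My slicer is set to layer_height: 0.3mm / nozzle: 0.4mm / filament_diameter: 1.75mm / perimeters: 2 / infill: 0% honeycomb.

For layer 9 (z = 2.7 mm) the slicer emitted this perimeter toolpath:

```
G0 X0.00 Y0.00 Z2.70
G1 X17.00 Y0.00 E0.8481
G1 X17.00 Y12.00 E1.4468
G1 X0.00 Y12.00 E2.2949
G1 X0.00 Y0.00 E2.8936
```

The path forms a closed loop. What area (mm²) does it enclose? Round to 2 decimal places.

204.00 mm²

Apply the shoelace formula to the sequence of (X, Y) vertices; enclosed area = 204.00 mm².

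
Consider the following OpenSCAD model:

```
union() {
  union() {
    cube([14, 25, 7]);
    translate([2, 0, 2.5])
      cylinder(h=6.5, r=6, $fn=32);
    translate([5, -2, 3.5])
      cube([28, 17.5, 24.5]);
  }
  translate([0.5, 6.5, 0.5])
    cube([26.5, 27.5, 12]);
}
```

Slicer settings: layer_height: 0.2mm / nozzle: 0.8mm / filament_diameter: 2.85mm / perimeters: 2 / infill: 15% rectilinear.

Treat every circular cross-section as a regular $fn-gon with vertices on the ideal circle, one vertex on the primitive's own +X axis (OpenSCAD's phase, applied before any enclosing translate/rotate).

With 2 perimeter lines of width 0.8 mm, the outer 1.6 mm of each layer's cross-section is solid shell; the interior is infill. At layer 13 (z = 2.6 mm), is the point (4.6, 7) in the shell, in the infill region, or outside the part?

At z = 2.6 mm: the cube (footprint 14×25) is included at this height; the r=6 cylinder at (2, 0) gives a regular 32-gon of circumradius 6 (constant along its height); the cube at (5, -2) is not intersected at this z (z outside [3.5, 28]); Combining (union): the regions partially overlap (shared area 39.83 mm²), so overlapping operands fuse into one piece — 1 connected region; the cube at (0.5, 6.5) (footprint 26.5×27.5) is included at this height; Taking the union: the regions partially overlap (shared area 249.75 mm²), so overlapping operands fuse into one piece — 1 connected region. Overall, the cross-section is a single solid region. The nearest boundary edge runs (0.00, 5.63)→(0.00, 25.00); distance from the point to it = 4.60 mm. The point is inside the cross-section and 4.60 mm from the nearest boundary — more than the 1.6 mm shell width (2 × 0.8), so it's in the infill interior.

infill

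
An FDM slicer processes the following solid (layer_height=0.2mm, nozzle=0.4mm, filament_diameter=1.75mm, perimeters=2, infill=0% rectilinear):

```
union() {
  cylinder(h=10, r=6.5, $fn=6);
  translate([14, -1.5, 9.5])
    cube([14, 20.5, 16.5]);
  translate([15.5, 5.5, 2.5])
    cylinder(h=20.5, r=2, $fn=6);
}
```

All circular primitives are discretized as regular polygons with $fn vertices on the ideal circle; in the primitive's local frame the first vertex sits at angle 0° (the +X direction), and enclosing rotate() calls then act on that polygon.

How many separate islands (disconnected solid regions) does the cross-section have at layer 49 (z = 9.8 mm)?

2

At z = 9.8 mm: the r=6.5 cylinder gives a regular 6-gon of circumradius 6.5 (constant along its height); the cube at (14, -1.5) is present — its section is the full 14×20.5 rectangle; the r=2 cylinder at (15.5, 5.5) contributes a regular 6-gon of circumradius 2; Combining (union): the regions partially overlap (shared area 9.96 mm²), so overlapping operands fuse into one piece — 2 connected regions. Overall, the cross-section has 2 separate islands. Island count = 2.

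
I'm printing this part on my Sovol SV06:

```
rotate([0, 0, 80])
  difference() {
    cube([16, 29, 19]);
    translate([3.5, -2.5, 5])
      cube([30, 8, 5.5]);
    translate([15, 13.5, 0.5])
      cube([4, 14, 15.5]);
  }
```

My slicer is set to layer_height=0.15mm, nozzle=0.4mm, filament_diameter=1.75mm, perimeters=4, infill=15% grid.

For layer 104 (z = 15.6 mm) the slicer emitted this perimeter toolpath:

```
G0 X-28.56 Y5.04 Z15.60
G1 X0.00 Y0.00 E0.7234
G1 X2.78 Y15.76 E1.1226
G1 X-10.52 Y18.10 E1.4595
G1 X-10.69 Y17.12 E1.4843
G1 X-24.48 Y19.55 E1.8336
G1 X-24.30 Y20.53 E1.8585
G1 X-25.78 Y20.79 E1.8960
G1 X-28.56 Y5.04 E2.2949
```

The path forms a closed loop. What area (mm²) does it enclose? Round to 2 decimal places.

Apply the shoelace formula to the sequence of (X, Y) vertices; enclosed area = 450.00 mm².

450.00 mm²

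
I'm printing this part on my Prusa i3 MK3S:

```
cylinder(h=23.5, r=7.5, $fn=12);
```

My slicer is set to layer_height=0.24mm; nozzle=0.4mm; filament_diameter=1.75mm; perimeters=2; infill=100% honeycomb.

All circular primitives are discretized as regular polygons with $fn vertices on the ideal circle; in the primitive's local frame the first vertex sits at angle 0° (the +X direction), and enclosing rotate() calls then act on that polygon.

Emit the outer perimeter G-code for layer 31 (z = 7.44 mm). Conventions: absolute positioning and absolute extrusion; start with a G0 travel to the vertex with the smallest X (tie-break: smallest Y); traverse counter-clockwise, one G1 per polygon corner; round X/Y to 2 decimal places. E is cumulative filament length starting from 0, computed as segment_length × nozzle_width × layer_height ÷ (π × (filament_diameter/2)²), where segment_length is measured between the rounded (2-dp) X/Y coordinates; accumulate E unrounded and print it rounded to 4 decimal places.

G0 X-7.50 Y0.00 Z7.44
G1 X-6.50 Y-3.75 E0.1549
G1 X-3.75 Y-6.50 E0.3101
G1 X0.00 Y-7.50 E0.4650
G1 X3.75 Y-6.50 E0.6199
G1 X6.50 Y-3.75 E0.7751
G1 X7.50 Y0.00 E0.9300
G1 X6.50 Y3.75 E1.0849
G1 X3.75 Y6.50 E1.2402
G1 X0.00 Y7.50 E1.3951
G1 X-3.75 Y6.50 E1.5500
G1 X-6.50 Y3.75 E1.7052
G1 X-7.50 Y0.00 E1.8601

At z = 7.44 mm: the r=7.5 cylinder gives a regular 12-gon of circumradius 7.5 (constant along its height). The outline is a single polygon with 12 vertices. Extrusion per mm of travel: 0.4 × 0.24 / (π × 0.875²) = 0.039912. Accumulating E over each segment gives final E = 1.8601.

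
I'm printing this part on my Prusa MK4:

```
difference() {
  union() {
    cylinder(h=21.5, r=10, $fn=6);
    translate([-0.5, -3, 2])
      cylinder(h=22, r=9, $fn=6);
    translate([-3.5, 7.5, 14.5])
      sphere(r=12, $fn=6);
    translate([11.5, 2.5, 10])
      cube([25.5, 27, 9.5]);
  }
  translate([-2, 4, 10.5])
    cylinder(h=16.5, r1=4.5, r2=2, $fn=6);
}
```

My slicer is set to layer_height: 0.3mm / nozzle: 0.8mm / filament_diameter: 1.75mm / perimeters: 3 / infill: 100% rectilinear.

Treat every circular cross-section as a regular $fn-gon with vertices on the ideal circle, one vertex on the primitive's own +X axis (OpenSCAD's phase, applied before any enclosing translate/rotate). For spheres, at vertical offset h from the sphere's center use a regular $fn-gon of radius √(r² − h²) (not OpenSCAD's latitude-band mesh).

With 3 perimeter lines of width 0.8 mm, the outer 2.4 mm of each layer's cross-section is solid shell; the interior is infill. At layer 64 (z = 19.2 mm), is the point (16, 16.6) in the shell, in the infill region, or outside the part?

infill

At z = 19.2 mm: the r=10 cylinder gives a regular 6-gon of circumradius 10 (constant along its height); the r=9 cylinder at (-0.5, -3) contributes a regular 6-gon of circumradius 9; the r=12 sphere at (-3.5, 7.5) contributes a regular 6-gon of circumradius √(12²−4.7²) = 11.041; the cube at (11.5, 2.5) is present — its section is the full 25.5×27 rectangle; Merging all regions: the regions partially overlap (shared area 314.38 mm²), so overlapping operands fuse into one piece — 2 connected regions; the cone at (-2, 4) (r1=4.5→r2=2) has section circumradius 3.182 here — a regular 6-gon; Taking the first minus the rest: starting from that combined region, the cone at (-2, 4) lies wholly inside it (removes its full 26.30 mm² and its 19.09 mm outline becomes a hole wall) — 2 connected regions with 1 hole. Overall, the cross-section has 2 separate islands and 1 hole. The nearest boundary edge runs (11.50, 2.50)→(11.50, 29.50); distance from the point to it = 4.50 mm. (Shell/infill is judged within the island containing the point — the largest one.) The point is inside the cross-section and 4.50 mm from the nearest boundary — more than the 2.4 mm shell width (3 × 0.8), so it's in the infill interior.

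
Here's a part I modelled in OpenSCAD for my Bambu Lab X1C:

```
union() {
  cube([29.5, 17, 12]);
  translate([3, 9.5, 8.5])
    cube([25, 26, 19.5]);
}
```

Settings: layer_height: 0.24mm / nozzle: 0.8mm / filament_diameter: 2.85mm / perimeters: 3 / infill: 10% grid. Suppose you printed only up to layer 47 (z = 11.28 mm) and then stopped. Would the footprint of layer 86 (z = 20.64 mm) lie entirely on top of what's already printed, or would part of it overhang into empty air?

Compare the two slices. At z = 11.28: the cube is present — its section is the full 29.5×17 rectangle (area 501.50 mm²); the cube at (3, 9.5) (footprint 25×26) is included at this height (area 650.00 mm²); Merging all regions: the regions partially overlap — summed areas 1151.50 mm² minus the doubly-counted overlap 187.50 mm² gives 964.00 mm² — area = 964.00 mm². At z = 20.64: the cube is not intersected at this z (z outside [0, 12]); the cube at (3, 9.5) is present — its section is the full 25×26 rectangle (area 650.00 mm²); Combining (union): only the 25×26 cube at (3, 9.5) is present, so the union is just that shape — area = 650.00 mm². Checking containment: the cross-section at z = 20.64 is a subset of the cross-section at z = 11.28.

entirely on top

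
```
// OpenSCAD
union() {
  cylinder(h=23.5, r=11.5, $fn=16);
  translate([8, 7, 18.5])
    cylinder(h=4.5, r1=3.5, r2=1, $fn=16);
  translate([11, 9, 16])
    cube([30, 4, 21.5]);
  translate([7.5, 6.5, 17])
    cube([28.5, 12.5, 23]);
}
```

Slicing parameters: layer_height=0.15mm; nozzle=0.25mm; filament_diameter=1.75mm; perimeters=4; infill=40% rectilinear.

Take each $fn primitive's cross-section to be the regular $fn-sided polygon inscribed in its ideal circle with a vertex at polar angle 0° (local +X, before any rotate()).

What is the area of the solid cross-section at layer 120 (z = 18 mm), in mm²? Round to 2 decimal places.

779.08 mm²

At z = 18 mm: the r=11.5 cylinder gives a regular 16-gon of circumradius 11.5 (constant along its height) (area = (16/2)·11.500²·sin(360°/16) = 404.88 mm²); the cone at (8, 7) is absent (z outside [18.5, 23]); the cube at (11, 9) (footprint 30×4) is included at this height (area 120.00 mm²); the 28.5×12.5 cube at (7.5, 6.5) contributes its full rectangle (area 356.25 mm²); Combining (union): the regions partially overlap — summed areas 881.13 mm² minus the doubly-counted overlap 102.05 mm² gives 779.08 mm² — area = 779.08 mm². Overall, the cross-section is a single solid region. Net area = 779.08 mm².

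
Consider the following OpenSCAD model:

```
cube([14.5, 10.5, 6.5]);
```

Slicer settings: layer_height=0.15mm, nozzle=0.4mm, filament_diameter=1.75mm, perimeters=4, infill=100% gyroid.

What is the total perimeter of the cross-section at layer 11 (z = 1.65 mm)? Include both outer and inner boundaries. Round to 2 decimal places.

50.00 mm

At z = 1.65 mm: the cube is present — its section is the full 14.5×10.5 rectangle (perimeter 50.00 mm). Overall, the cross-section is a single solid region. Total boundary length (outer) = 50.00 mm.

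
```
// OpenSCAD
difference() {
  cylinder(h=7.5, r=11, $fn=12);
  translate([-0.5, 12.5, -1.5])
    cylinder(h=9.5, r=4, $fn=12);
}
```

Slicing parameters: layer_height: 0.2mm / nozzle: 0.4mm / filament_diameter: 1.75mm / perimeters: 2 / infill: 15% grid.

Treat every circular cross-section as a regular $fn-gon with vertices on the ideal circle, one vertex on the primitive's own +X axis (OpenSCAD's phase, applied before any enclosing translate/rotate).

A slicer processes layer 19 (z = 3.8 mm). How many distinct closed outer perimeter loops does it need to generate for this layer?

1

At z = 3.8 mm: the r=11 cylinder contributes a regular 12-gon of circumradius 11; the cylinder at (-0.5, 12.5): section is a regular 12-gon, circumradius r=4; Taking the first minus the rest: starting from the r=11 cylinder, the r=4 cylinder at (-0.5, 12.5) partially overlaps it — only the 9.41 mm² overlap (of its 48.00 mm²) is removed, clipping the outline — 1 connected region. The result has 1 disconnected region.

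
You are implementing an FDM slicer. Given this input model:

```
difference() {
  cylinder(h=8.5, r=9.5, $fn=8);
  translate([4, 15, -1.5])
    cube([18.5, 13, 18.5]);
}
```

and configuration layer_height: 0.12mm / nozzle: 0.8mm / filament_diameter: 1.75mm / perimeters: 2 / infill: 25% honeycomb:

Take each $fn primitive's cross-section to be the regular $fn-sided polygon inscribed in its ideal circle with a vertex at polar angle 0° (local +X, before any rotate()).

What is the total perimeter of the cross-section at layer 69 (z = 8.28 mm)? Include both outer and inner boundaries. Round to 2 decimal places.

58.17 mm

At z = 8.28 mm: the r=9.5 cylinder contributes a regular 8-gon of circumradius 9.5 (perimeter = 2·8·9.500·sin(180°/8) = 58.17 mm); the 18.5×13 cube at (4, 15) contributes its full rectangle (perimeter 63.00 mm); Subtracting the remaining from the first: starting from the r=9.5 cylinder, the 18.5×13 cube at (4, 15) misses the remaining region (no effect) — boundary = 58.17 mm. Overall, the cross-section is a single solid region. Total boundary length (outer) = 58.17 mm.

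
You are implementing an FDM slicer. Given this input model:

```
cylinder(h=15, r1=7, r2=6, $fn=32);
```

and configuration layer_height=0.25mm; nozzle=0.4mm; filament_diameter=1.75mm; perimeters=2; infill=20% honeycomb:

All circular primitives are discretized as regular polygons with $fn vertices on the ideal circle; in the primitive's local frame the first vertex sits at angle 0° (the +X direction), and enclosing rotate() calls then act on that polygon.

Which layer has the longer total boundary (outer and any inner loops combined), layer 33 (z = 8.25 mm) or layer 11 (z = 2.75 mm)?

Layer 33 (z = 8.25): the cone: at t=0.550 of its height the radius interpolates to r₁+(r₂−r₁)t = 6.450, giving a regular 32-gon of that circumradius (perimeter = 2·32·6.450·sin(180°/32) = 40.46 mm). So its perimeter = 40.46 mm. Layer 11 (z = 2.75): the cone: at t=0.183 of its height the radius interpolates to r₁+(r₂−r₁)t = 6.817, giving a regular 32-gon of that circumradius (perimeter = 2·32·6.817·sin(180°/32) = 42.76 mm). So its perimeter = 42.76 mm. Layer 11 is larger (42.76 vs 40.46 mm).

layer 11 (z = 2.75 mm)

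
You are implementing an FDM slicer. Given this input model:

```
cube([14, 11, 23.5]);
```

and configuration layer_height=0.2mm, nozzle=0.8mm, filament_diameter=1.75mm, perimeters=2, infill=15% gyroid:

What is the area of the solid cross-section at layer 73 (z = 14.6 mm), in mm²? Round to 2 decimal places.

154.00 mm²

At z = 14.6 mm: the cube (footprint 14×11) is included at this height (area 154.00 mm²). Overall, the cross-section is a single solid region. Net area = 154.00 mm².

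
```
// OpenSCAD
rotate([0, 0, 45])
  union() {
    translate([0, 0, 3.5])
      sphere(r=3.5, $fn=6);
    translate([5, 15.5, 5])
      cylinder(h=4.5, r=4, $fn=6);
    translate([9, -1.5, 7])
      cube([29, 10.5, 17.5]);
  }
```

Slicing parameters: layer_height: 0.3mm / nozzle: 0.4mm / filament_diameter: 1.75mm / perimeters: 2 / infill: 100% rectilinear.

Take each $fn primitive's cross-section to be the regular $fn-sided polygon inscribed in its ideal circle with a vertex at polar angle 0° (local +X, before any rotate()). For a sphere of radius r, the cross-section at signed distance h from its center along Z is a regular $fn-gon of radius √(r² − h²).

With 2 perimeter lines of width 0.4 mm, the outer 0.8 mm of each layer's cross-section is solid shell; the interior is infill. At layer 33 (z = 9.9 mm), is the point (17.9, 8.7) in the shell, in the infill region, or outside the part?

outside

At z = 9.9 mm: the sphere is not intersected at this z (|z−center|=6.400 > r=3.5); the cylinder at (5, 15.5) does not reach this height (z outside [5, 9.5]); the 29×10.5 cube at (9, -1.5) contributes its full rectangle; Taking the union: only the 29×10.5 cube at (9, -1.5) is present, so the union is just that shape — 1 connected region; (whole slice rotated 45° about Z — lengths, areas and connectivity unchanged). Overall, the cross-section is a single solid region. Undo the 45° rotation: the query point maps to (18.809, -6.505) in the un-rotated model frame. The nearest boundary edge runs (9.00, -1.50)→(38.00, -1.50); distance from the point to it = 5.01 mm. The point is not inside any of the regions above, so it lies outside the cross-section (5.01 mm from the nearest boundary).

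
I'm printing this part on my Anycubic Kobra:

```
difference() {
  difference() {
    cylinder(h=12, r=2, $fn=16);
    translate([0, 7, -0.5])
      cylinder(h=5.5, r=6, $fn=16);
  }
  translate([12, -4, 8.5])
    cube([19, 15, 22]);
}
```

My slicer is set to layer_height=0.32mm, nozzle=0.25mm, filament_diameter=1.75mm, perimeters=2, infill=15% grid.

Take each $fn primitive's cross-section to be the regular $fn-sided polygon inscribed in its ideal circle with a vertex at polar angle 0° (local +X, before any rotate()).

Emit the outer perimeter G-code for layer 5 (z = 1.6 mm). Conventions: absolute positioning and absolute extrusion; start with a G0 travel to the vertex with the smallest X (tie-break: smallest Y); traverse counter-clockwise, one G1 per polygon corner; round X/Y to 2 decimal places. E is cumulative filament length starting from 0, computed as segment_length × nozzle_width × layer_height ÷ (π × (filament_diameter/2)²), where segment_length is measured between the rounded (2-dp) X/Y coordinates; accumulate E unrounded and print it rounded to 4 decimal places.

At z = 1.6 mm: the r=2 cylinder gives a regular 16-gon of circumradius 2 (constant along its height); the r=6 cylinder at (0, 7) contributes a regular 16-gon of circumradius 6; Subtracting the remaining from the first: starting from the r=2 cylinder, the r=6 cylinder at (0, 7) partially overlaps it — only the 1.85 mm² overlap (of its 110.21 mm²) is removed, clipping the outline — 1 connected region; the cube at (12, -4) does not reach this height (z outside [8.5, 30.5]); Taking the first minus the rest: none of the subtracted shapes is present at this height, so the result so far is unchanged — 1 connected region. The outline is a single polygon with 14 vertices. Extrusion per mm of travel: 0.25 × 0.32 / (π × 0.875²) = 0.033260. Accumulating E over each segment gives final E = 0.4036.

G0 X-2.00 Y0.00 Z1.60
G1 X-1.85 Y-0.77 E0.0261
G1 X-1.41 Y-1.41 E0.0519
G1 X-0.77 Y-1.85 E0.0778
G1 X0.00 Y-2.00 E0.1038
G1 X0.77 Y-1.85 E0.1299
G1 X1.41 Y-1.41 E0.1558
G1 X1.85 Y-0.77 E0.1816
G1 X2.00 Y0.00 E0.2077
G1 X1.85 Y0.77 E0.2338
G1 X1.49 Y1.30 E0.2551
G1 X0.00 Y1.00 E0.3056
G1 X-1.49 Y1.30 E0.3562
G1 X-1.85 Y0.77 E0.3775
G1 X-2.00 Y0.00 E0.4036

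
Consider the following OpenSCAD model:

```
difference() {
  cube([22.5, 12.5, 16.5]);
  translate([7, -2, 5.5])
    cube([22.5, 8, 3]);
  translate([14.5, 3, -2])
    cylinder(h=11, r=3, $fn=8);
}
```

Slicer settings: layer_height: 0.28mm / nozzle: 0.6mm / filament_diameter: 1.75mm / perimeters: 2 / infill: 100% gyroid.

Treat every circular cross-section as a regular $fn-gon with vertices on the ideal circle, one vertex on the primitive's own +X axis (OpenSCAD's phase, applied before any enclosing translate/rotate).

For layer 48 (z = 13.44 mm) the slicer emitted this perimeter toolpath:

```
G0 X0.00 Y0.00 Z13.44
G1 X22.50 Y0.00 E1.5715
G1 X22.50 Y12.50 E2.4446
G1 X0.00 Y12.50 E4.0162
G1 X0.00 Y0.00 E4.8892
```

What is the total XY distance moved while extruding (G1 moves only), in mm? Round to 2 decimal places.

70.00 mm

Sum the Euclidean lengths of each G1 segment: total = 70.00 mm.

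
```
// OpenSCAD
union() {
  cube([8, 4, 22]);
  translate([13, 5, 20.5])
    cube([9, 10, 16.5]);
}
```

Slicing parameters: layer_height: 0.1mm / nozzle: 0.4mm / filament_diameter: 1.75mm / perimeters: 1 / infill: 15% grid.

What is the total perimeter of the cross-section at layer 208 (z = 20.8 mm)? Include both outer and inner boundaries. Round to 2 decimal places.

At z = 20.8 mm: the cube (footprint 8×4) is included at this height (perimeter 24.00 mm); the cube at (13, 5) (footprint 9×10) is included at this height (perimeter 38.00 mm); Merging all regions: the 2 present regions are separate (no shared area or edge), so areas and boundary lengths simply add and each stays a separate island — boundary = 62.00 mm. Overall, the cross-section has 2 separate islands. Total boundary length (outer) = 62.00 mm.

62.00 mm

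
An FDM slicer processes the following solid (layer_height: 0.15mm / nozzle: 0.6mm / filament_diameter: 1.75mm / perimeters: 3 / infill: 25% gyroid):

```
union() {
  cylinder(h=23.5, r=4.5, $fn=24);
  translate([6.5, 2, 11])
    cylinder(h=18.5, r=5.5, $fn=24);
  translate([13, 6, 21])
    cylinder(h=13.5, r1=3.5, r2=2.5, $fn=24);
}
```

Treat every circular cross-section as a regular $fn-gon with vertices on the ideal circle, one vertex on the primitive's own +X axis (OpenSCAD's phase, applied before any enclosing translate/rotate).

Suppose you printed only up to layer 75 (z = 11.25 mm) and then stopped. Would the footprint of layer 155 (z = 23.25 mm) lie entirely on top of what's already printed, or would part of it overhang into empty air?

part overhangs

Compare the two slices. At z = 11.25: the r=4.5 cylinder contributes a regular 24-gon of circumradius 4.5 (area = (24/2)·4.500²·sin(360°/24) = 62.89 mm²); the r=5.5 cylinder at (6.5, 2) contributes a regular 24-gon of circumradius 5.5 (area = (24/2)·5.500²·sin(360°/24) = 93.95 mm²); the cone at (13, 6) does not reach this height (z outside [21, 34.5]); Taking the union: the regions partially overlap — summed areas 156.84 mm² minus the doubly-counted overlap 15.62 mm² gives 141.22 mm² — area = 141.22 mm². At z = 23.25: the cylinder: section is a regular 24-gon, circumradius r=4.5 (area = (24/2)·4.500²·sin(360°/24) = 62.89 mm²); the r=5.5 cylinder at (6.5, 2) contributes a regular 24-gon of circumradius 5.5 (area = (24/2)·5.500²·sin(360°/24) = 93.95 mm²); the cone at (13, 6) (r1=3.5→r2=2.5) has section circumradius 3.333 here — a regular 24-gon (area = (24/2)·3.333²·sin(360°/24) = 34.51 mm²); Merging all regions: the regions partially overlap — summed areas 191.35 mm² minus the doubly-counted overlap 18.88 mm² gives 172.48 mm² — area = 172.48 mm². Checking containment: at z = 23.25 the cross-section extends beyond the z = 11.25 cross-section by about 31.25 mm².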